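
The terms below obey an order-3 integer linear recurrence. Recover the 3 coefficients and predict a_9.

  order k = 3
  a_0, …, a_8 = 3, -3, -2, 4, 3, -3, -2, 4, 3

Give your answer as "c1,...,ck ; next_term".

  a_3 = 1·-2 + -1·-3 + 1·3 = 4
  a_4 = 1·4 + -1·-2 + 1·-3 = 3
  a_5 = 1·3 + -1·4 + 1·-2 = -3
  a_6 = 1·-3 + -1·3 + 1·4 = -2
  a_7 = 1·-2 + -1·-3 + 1·3 = 4
  a_8 = 1·4 + -1·-2 + 1·-3 = 3
  a_9 = 1·3 + -1·4 + 1·-2 = -3

1,-1,1 ; -3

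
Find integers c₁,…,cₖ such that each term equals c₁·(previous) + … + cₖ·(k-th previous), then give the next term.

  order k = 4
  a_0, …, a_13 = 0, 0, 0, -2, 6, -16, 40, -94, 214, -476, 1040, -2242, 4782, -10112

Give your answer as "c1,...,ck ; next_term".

-3,-1,1,-2 ; 21232

  a_4 = -3·-2 + -1·0 + 1·0 + -2·0 = 6
  a_5 = -3·6 + -1·-2 + 1·0 + -2·0 = -16
  a_6 = -3·-16 + -1·6 + 1·-2 + -2·0 = 40
  a_7 = -3·40 + -1·-16 + 1·6 + -2·-2 = -94
  a_8 = -3·-94 + -1·40 + 1·-16 + -2·6 = 214
  a_9 = -3·214 + -1·-94 + 1·40 + -2·-16 = -476
  a_10 = -3·-476 + -1·214 + 1·-94 + -2·40 = 1040
  a_11 = -3·1040 + -1·-476 + 1·214 + -2·-94 = -2242
  a_12 = -3·-2242 + -1·1040 + 1·-476 + -2·214 = 4782
  a_13 = -3·4782 + -1·-2242 + 1·1040 + -2·-476 = -10112
  a_14 = -3·-10112 + -1·4782 + 1·-2242 + -2·1040 = 21232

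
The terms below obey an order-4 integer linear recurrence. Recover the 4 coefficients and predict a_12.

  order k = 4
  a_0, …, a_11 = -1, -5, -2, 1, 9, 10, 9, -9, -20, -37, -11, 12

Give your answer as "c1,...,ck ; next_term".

0,1,-2,-1 ; 83

  a_4 = 0·1 + 1·-2 + -2·-5 + -1·-1 = 9
  a_5 = 0·9 + 1·1 + -2·-2 + -1·-5 = 10
  a_6 = 0·10 + 1·9 + -2·1 + -1·-2 = 9
  a_7 = 0·9 + 1·10 + -2·9 + -1·1 = -9
  a_8 = 0·-9 + 1·9 + -2·10 + -1·9 = -20
  a_9 = 0·-20 + 1·-9 + -2·9 + -1·10 = -37
  a_10 = 0·-37 + 1·-20 + -2·-9 + -1·9 = -11
  a_11 = 0·-11 + 1·-37 + -2·-20 + -1·-9 = 12
  a_12 = 0·12 + 1·-11 + -2·-37 + -1·-20 = 83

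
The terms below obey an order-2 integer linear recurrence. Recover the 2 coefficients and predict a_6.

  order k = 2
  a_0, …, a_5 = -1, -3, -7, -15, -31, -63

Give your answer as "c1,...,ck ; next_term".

3,-2 ; -127

  a_2 = 3·-3 + -2·-1 = -7
  a_3 = 3·-7 + -2·-3 = -15
  a_4 = 3·-15 + -2·-7 = -31
  a_5 = 3·-31 + -2·-15 = -63
  a_6 = 3·-63 + -2·-31 = -127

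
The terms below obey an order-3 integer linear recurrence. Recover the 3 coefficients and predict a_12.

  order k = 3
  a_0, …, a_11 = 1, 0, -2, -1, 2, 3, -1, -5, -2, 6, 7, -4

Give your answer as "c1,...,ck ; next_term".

  a_3 = 0·-2 + -1·0 + -1·1 = -1
  a_4 = 0·-1 + -1·-2 + -1·0 = 2
  a_5 = 0·2 + -1·-1 + -1·-2 = 3
  a_6 = 0·3 + -1·2 + -1·-1 = -1
  a_7 = 0·-1 + -1·3 + -1·2 = -5
  a_8 = 0·-5 + -1·-1 + -1·3 = -2
  a_9 = 0·-2 + -1·-5 + -1·-1 = 6
  a_10 = 0·6 + -1·-2 + -1·-5 = 7
  a_11 = 0·7 + -1·6 + -1·-2 = -4
  a_12 = 0·-4 + -1·7 + -1·6 = -13

0,-1,-1 ; -13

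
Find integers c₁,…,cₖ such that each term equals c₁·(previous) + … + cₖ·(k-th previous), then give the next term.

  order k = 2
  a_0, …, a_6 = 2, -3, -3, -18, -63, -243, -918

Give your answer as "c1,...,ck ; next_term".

3,3 ; -3483

  a_2 = 3·-3 + 3·2 = -3
  a_3 = 3·-3 + 3·-3 = -18
  a_4 = 3·-18 + 3·-3 = -63
  a_5 = 3·-63 + 3·-18 = -243
  a_6 = 3·-243 + 3·-63 = -918
  a_7 = 3·-918 + 3·-243 = -3483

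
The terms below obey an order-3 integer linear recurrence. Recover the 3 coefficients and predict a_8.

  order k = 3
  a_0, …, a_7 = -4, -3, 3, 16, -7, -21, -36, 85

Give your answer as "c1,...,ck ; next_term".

-1,-1,-4 ; 35

  a_3 = -1·3 + -1·-3 + -4·-4 = 16
  a_4 = -1·16 + -1·3 + -4·-3 = -7
  a_5 = -1·-7 + -1·16 + -4·3 = -21
  a_6 = -1·-21 + -1·-7 + -4·16 = -36
  a_7 = -1·-36 + -1·-21 + -4·-7 = 85
  a_8 = -1·85 + -1·-36 + -4·-21 = 35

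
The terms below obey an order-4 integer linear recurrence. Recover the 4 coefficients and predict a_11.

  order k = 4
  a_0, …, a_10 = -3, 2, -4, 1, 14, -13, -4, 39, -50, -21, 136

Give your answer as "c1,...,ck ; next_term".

0,-1,2,-2 ; -157

  a_4 = 0·1 + -1·-4 + 2·2 + -2·-3 = 14
  a_5 = 0·14 + -1·1 + 2·-4 + -2·2 = -13
  a_6 = 0·-13 + -1·14 + 2·1 + -2·-4 = -4
  a_7 = 0·-4 + -1·-13 + 2·14 + -2·1 = 39
  a_8 = 0·39 + -1·-4 + 2·-13 + -2·14 = -50
  a_9 = 0·-50 + -1·39 + 2·-4 + -2·-13 = -21
  a_10 = 0·-21 + -1·-50 + 2·39 + -2·-4 = 136
  a_11 = 0·136 + -1·-21 + 2·-50 + -2·39 = -157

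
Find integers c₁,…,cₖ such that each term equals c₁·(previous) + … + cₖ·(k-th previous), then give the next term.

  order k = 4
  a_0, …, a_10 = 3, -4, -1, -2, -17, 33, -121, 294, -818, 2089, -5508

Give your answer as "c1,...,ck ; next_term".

  a_4 = -2·-2 + 3·-1 + 3·-4 + -2·3 = -17
  a_5 = -2·-17 + 3·-2 + 3·-1 + -2·-4 = 33
  a_6 = -2·33 + 3·-17 + 3·-2 + -2·-1 = -121
  a_7 = -2·-121 + 3·33 + 3·-17 + -2·-2 = 294
  a_8 = -2·294 + 3·-121 + 3·33 + -2·-17 = -818
  a_9 = -2·-818 + 3·294 + 3·-121 + -2·33 = 2089
  a_10 = -2·2089 + 3·-818 + 3·294 + -2·-121 = -5508
  a_11 = -2·-5508 + 3·2089 + 3·-818 + -2·294 = 14241

-2,3,3,-2 ; 14241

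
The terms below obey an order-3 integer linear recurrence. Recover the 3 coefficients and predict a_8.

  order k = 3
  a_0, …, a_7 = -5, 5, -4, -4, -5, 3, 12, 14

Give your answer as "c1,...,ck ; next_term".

1,-1,-1 ; -1

  a_3 = 1·-4 + -1·5 + -1·-5 = -4
  a_4 = 1·-4 + -1·-4 + -1·5 = -5
  a_5 = 1·-5 + -1·-4 + -1·-4 = 3
  a_6 = 1·3 + -1·-5 + -1·-4 = 12
  a_7 = 1·12 + -1·3 + -1·-5 = 14
  a_8 = 1·14 + -1·12 + -1·3 = -1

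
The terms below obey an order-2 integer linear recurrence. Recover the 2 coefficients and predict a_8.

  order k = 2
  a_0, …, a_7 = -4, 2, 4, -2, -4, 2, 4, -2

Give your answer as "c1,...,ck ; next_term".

  a_2 = 0·2 + -1·-4 = 4
  a_3 = 0·4 + -1·2 = -2
  a_4 = 0·-2 + -1·4 = -4
  a_5 = 0·-4 + -1·-2 = 2
  a_6 = 0·2 + -1·-4 = 4
  a_7 = 0·4 + -1·2 = -2
  a_8 = 0·-2 + -1·4 = -4

0,-1 ; -4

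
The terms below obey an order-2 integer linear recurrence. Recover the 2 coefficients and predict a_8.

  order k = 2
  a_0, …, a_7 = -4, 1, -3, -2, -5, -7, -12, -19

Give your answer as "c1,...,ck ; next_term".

  a_2 = 1·1 + 1·-4 = -3
  a_3 = 1·-3 + 1·1 = -2
  a_4 = 1·-2 + 1·-3 = -5
  a_5 = 1·-5 + 1·-2 = -7
  a_6 = 1·-7 + 1·-5 = -12
  a_7 = 1·-12 + 1·-7 = -19
  a_8 = 1·-19 + 1·-12 = -31

1,1 ; -31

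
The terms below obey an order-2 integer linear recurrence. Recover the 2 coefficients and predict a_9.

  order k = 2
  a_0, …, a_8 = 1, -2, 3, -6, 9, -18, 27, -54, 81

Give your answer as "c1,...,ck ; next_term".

0,3 ; -162

  a_2 = 0·-2 + 3·1 = 3
  a_3 = 0·3 + 3·-2 = -6
  a_4 = 0·-6 + 3·3 = 9
  a_5 = 0·9 + 3·-6 = -18
  a_6 = 0·-18 + 3·9 = 27
  a_7 = 0·27 + 3·-18 = -54
  a_8 = 0·-54 + 3·27 = 81
  a_9 = 0·81 + 3·-54 = -162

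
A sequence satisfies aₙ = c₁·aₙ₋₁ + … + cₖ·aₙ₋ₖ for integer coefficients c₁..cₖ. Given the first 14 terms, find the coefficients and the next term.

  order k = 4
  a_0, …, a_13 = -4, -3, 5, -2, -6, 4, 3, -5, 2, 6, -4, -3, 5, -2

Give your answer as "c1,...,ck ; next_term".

  a_4 = 1·-2 + -1·5 + 1·-3 + -1·-4 = -6
  a_5 = 1·-6 + -1·-2 + 1·5 + -1·-3 = 4
  a_6 = 1·4 + -1·-6 + 1·-2 + -1·5 = 3
  a_7 = 1·3 + -1·4 + 1·-6 + -1·-2 = -5
  a_8 = 1·-5 + -1·3 + 1·4 + -1·-6 = 2
  a_9 = 1·2 + -1·-5 + 1·3 + -1·4 = 6
  a_10 = 1·6 + -1·2 + 1·-5 + -1·3 = -4
  a_11 = 1·-4 + -1·6 + 1·2 + -1·-5 = -3
  a_12 = 1·-3 + -1·-4 + 1·6 + -1·2 = 5
  a_13 = 1·5 + -1·-3 + 1·-4 + -1·6 = -2
  a_14 = 1·-2 + -1·5 + 1·-3 + -1·-4 = -6

1,-1,1,-1 ; -6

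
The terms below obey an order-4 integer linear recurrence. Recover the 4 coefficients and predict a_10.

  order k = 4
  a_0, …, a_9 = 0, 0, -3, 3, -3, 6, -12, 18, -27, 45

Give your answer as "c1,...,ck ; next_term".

  a_4 = -1·3 + 0·-3 + -1·0 + 1·0 = -3
  a_5 = -1·-3 + 0·3 + -1·-3 + 1·0 = 6
  a_6 = -1·6 + 0·-3 + -1·3 + 1·-3 = -12
  a_7 = -1·-12 + 0·6 + -1·-3 + 1·3 = 18
  a_8 = -1·18 + 0·-12 + -1·6 + 1·-3 = -27
  a_9 = -1·-27 + 0·18 + -1·-12 + 1·6 = 45
  a_10 = -1·45 + 0·-27 + -1·18 + 1·-12 = -75

-1,0,-1,1 ; -75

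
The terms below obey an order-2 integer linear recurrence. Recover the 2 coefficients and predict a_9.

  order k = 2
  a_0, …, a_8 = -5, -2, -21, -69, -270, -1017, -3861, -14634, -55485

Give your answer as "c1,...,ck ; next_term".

  a_2 = 3·-2 + 3·-5 = -21
  a_3 = 3·-21 + 3·-2 = -69
  a_4 = 3·-69 + 3·-21 = -270
  a_5 = 3·-270 + 3·-69 = -1017
  a_6 = 3·-1017 + 3·-270 = -3861
  a_7 = 3·-3861 + 3·-1017 = -14634
  a_8 = 3·-14634 + 3·-3861 = -55485
  a_9 = 3·-55485 + 3·-14634 = -210357

3,3 ; -210357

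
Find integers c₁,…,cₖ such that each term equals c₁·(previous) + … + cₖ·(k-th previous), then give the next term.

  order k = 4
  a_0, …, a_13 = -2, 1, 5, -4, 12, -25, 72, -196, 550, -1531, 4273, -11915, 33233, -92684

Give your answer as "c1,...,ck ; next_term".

-3,0,2,1 ; 258495

  a_4 = -3·-4 + 0·5 + 2·1 + 1·-2 = 12
  a_5 = -3·12 + 0·-4 + 2·5 + 1·1 = -25
  a_6 = -3·-25 + 0·12 + 2·-4 + 1·5 = 72
  a_7 = -3·72 + 0·-25 + 2·12 + 1·-4 = -196
  a_8 = -3·-196 + 0·72 + 2·-25 + 1·12 = 550
  a_9 = -3·550 + 0·-196 + 2·72 + 1·-25 = -1531
  a_10 = -3·-1531 + 0·550 + 2·-196 + 1·72 = 4273
  a_11 = -3·4273 + 0·-1531 + 2·550 + 1·-196 = -11915
  a_12 = -3·-11915 + 0·4273 + 2·-1531 + 1·550 = 33233
  a_13 = -3·33233 + 0·-11915 + 2·4273 + 1·-1531 = -92684
  a_14 = -3·-92684 + 0·33233 + 2·-11915 + 1·4273 = 258495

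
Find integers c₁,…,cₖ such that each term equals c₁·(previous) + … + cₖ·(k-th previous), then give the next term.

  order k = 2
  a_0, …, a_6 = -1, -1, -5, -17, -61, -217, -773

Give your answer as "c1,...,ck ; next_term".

3,2 ; -2753

  a_2 = 3·-1 + 2·-1 = -5
  a_3 = 3·-5 + 2·-1 = -17
  a_4 = 3·-17 + 2·-5 = -61
  a_5 = 3·-61 + 2·-17 = -217
  a_6 = 3·-217 + 2·-61 = -773
  a_7 = 3·-773 + 2·-217 = -2753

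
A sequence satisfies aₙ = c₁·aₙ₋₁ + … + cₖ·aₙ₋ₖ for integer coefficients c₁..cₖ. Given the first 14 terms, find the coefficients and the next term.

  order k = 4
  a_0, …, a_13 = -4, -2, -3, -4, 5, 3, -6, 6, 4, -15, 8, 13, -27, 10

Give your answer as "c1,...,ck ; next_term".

0,-1,1,-1 ; 32

  a_4 = 0·-4 + -1·-3 + 1·-2 + -1·-4 = 5
  a_5 = 0·5 + -1·-4 + 1·-3 + -1·-2 = 3
  a_6 = 0·3 + -1·5 + 1·-4 + -1·-3 = -6
  a_7 = 0·-6 + -1·3 + 1·5 + -1·-4 = 6
  a_8 = 0·6 + -1·-6 + 1·3 + -1·5 = 4
  a_9 = 0·4 + -1·6 + 1·-6 + -1·3 = -15
  a_10 = 0·-15 + -1·4 + 1·6 + -1·-6 = 8
  a_11 = 0·8 + -1·-15 + 1·4 + -1·6 = 13
  a_12 = 0·13 + -1·8 + 1·-15 + -1·4 = -27
  a_13 = 0·-27 + -1·13 + 1·8 + -1·-15 = 10
  a_14 = 0·10 + -1·-27 + 1·13 + -1·8 = 32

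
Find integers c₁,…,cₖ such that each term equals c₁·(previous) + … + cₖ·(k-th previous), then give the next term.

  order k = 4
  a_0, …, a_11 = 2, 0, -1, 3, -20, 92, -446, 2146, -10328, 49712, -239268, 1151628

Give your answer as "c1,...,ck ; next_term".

-4,4,0,-2 ; -5542928

  a_4 = -4·3 + 4·-1 + 0·0 + -2·2 = -20
  a_5 = -4·-20 + 4·3 + 0·-1 + -2·0 = 92
  a_6 = -4·92 + 4·-20 + 0·3 + -2·-1 = -446
  a_7 = -4·-446 + 4·92 + 0·-20 + -2·3 = 2146
  a_8 = -4·2146 + 4·-446 + 0·92 + -2·-20 = -10328
  a_9 = -4·-10328 + 4·2146 + 0·-446 + -2·92 = 49712
  a_10 = -4·49712 + 4·-10328 + 0·2146 + -2·-446 = -239268
  a_11 = -4·-239268 + 4·49712 + 0·-10328 + -2·2146 = 1151628
  a_12 = -4·1151628 + 4·-239268 + 0·49712 + -2·-10328 = -5542928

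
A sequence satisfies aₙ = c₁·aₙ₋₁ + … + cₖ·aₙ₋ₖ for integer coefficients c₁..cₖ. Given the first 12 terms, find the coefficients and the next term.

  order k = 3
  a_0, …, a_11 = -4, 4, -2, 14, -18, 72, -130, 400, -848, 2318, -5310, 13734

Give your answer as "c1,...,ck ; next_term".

  a_3 = -1·-2 + 4·4 + 1·-4 = 14
  a_4 = -1·14 + 4·-2 + 1·4 = -18
  a_5 = -1·-18 + 4·14 + 1·-2 = 72
  a_6 = -1·72 + 4·-18 + 1·14 = -130
  a_7 = -1·-130 + 4·72 + 1·-18 = 400
  a_8 = -1·400 + 4·-130 + 1·72 = -848
  a_9 = -1·-848 + 4·400 + 1·-130 = 2318
  a_10 = -1·2318 + 4·-848 + 1·400 = -5310
  a_11 = -1·-5310 + 4·2318 + 1·-848 = 13734
  a_12 = -1·13734 + 4·-5310 + 1·2318 = -32656

-1,4,1 ; -32656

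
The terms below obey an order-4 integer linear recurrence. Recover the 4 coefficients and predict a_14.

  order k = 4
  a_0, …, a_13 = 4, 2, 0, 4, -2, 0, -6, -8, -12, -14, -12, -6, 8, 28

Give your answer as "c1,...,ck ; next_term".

  a_4 = 1·4 + 1·0 + -1·2 + -1·4 = -2
  a_5 = 1·-2 + 1·4 + -1·0 + -1·2 = 0
  a_6 = 1·0 + 1·-2 + -1·4 + -1·0 = -6
  a_7 = 1·-6 + 1·0 + -1·-2 + -1·4 = -8
  a_8 = 1·-8 + 1·-6 + -1·0 + -1·-2 = -12
  a_9 = 1·-12 + 1·-8 + -1·-6 + -1·0 = -14
  a_10 = 1·-14 + 1·-12 + -1·-8 + -1·-6 = -12
  a_11 = 1·-12 + 1·-14 + -1·-12 + -1·-8 = -6
  a_12 = 1·-6 + 1·-12 + -1·-14 + -1·-12 = 8
  a_13 = 1·8 + 1·-6 + -1·-12 + -1·-14 = 28
  a_14 = 1·28 + 1·8 + -1·-6 + -1·-12 = 54

1,1,-1,-1 ; 54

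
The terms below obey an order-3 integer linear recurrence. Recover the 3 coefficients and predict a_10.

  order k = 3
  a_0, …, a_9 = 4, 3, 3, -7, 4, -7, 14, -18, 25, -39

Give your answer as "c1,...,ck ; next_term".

-1,0,-1 ; 57

  a_3 = -1·3 + 0·3 + -1·4 = -7
  a_4 = -1·-7 + 0·3 + -1·3 = 4
  a_5 = -1·4 + 0·-7 + -1·3 = -7
  a_6 = -1·-7 + 0·4 + -1·-7 = 14
  a_7 = -1·14 + 0·-7 + -1·4 = -18
  a_8 = -1·-18 + 0·14 + -1·-7 = 25
  a_9 = -1·25 + 0·-18 + -1·14 = -39
  a_10 = -1·-39 + 0·25 + -1·-18 = 57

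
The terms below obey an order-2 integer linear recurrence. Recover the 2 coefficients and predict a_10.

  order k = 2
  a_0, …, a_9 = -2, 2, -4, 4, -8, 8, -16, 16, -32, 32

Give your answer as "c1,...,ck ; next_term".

0,2 ; -64

  a_2 = 0·2 + 2·-2 = -4
  a_3 = 0·-4 + 2·2 = 4
  a_4 = 0·4 + 2·-4 = -8
  a_5 = 0·-8 + 2·4 = 8
  a_6 = 0·8 + 2·-8 = -16
  a_7 = 0·-16 + 2·8 = 16
  a_8 = 0·16 + 2·-16 = -32
  a_9 = 0·-32 + 2·16 = 32
  a_10 = 0·32 + 2·-32 = -64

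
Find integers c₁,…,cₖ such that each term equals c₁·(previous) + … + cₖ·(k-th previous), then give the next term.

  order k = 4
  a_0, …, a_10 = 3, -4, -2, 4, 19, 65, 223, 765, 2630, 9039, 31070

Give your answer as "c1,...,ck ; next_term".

3,2,-2,1 ; 106793

  a_4 = 3·4 + 2·-2 + -2·-4 + 1·3 = 19
  a_5 = 3·19 + 2·4 + -2·-2 + 1·-4 = 65
  a_6 = 3·65 + 2·19 + -2·4 + 1·-2 = 223
  a_7 = 3·223 + 2·65 + -2·19 + 1·4 = 765
  a_8 = 3·765 + 2·223 + -2·65 + 1·19 = 2630
  a_9 = 3·2630 + 2·765 + -2·223 + 1·65 = 9039
  a_10 = 3·9039 + 2·2630 + -2·765 + 1·223 = 31070
  a_11 = 3·31070 + 2·9039 + -2·2630 + 1·765 = 106793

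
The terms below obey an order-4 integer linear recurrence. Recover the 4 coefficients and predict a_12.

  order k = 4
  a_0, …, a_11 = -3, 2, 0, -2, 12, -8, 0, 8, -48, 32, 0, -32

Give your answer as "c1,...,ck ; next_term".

  a_4 = 0·-2 + 0·0 + 0·2 + -4·-3 = 12
  a_5 = 0·12 + 0·-2 + 0·0 + -4·2 = -8
  a_6 = 0·-8 + 0·12 + 0·-2 + -4·0 = 0
  a_7 = 0·0 + 0·-8 + 0·12 + -4·-2 = 8
  a_8 = 0·8 + 0·0 + 0·-8 + -4·12 = -48
  a_9 = 0·-48 + 0·8 + 0·0 + -4·-8 = 32
  a_10 = 0·32 + 0·-48 + 0·8 + -4·0 = 0
  a_11 = 0·0 + 0·32 + 0·-48 + -4·8 = -32
  a_12 = 0·-32 + 0·0 + 0·32 + -4·-48 = 192

0,0,0,-4 ; 192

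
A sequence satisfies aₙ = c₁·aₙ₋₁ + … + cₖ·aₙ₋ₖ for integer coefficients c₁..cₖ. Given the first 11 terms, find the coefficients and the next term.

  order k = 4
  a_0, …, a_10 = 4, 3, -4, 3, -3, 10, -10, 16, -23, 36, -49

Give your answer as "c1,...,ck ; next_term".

  a_4 = 0·3 + 1·-4 + -1·3 + 1·4 = -3
  a_5 = 0·-3 + 1·3 + -1·-4 + 1·3 = 10
  a_6 = 0·10 + 1·-3 + -1·3 + 1·-4 = -10
  a_7 = 0·-10 + 1·10 + -1·-3 + 1·3 = 16
  a_8 = 0·16 + 1·-10 + -1·10 + 1·-3 = -23
  a_9 = 0·-23 + 1·16 + -1·-10 + 1·10 = 36
  a_10 = 0·36 + 1·-23 + -1·16 + 1·-10 = -49
  a_11 = 0·-49 + 1·36 + -1·-23 + 1·16 = 75

0,1,-1,1 ; 75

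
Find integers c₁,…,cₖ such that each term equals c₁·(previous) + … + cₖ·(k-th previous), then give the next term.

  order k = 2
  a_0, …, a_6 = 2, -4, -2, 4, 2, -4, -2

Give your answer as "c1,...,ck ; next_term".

0,-1 ; 4

  a_2 = 0·-4 + -1·2 = -2
  a_3 = 0·-2 + -1·-4 = 4
  a_4 = 0·4 + -1·-2 = 2
  a_5 = 0·2 + -1·4 = -4
  a_6 = 0·-4 + -1·2 = -2
  a_7 = 0·-2 + -1·-4 = 4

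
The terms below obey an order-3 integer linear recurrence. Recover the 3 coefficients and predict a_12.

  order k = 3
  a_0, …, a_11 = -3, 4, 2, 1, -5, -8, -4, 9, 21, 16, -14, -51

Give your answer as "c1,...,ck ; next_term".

1,-1,-1 ; -53

  a_3 = 1·2 + -1·4 + -1·-3 = 1
  a_4 = 1·1 + -1·2 + -1·4 = -5
  a_5 = 1·-5 + -1·1 + -1·2 = -8
  a_6 = 1·-8 + -1·-5 + -1·1 = -4
  a_7 = 1·-4 + -1·-8 + -1·-5 = 9
  a_8 = 1·9 + -1·-4 + -1·-8 = 21
  a_9 = 1·21 + -1·9 + -1·-4 = 16
  a_10 = 1·16 + -1·21 + -1·9 = -14
  a_11 = 1·-14 + -1·16 + -1·21 = -51
  a_12 = 1·-51 + -1·-14 + -1·16 = -53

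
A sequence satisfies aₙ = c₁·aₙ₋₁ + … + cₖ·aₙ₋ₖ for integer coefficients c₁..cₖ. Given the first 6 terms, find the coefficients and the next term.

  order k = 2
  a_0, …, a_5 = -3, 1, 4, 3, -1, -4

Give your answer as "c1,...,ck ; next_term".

1,-1 ; -3

  a_2 = 1·1 + -1·-3 = 4
  a_3 = 1·4 + -1·1 = 3
  a_4 = 1·3 + -1·4 = -1
  a_5 = 1·-1 + -1·3 = -4
  a_6 = 1·-4 + -1·-1 = -3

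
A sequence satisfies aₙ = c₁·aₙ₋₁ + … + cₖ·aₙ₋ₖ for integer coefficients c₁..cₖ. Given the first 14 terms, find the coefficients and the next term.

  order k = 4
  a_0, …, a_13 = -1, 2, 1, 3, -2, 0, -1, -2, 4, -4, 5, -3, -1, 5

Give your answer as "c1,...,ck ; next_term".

-1,0,0,-1 ; -10

  a_4 = -1·3 + 0·1 + 0·2 + -1·-1 = -2
  a_5 = -1·-2 + 0·3 + 0·1 + -1·2 = 0
  a_6 = -1·0 + 0·-2 + 0·3 + -1·1 = -1
  a_7 = -1·-1 + 0·0 + 0·-2 + -1·3 = -2
  a_8 = -1·-2 + 0·-1 + 0·0 + -1·-2 = 4
  a_9 = -1·4 + 0·-2 + 0·-1 + -1·0 = -4
  a_10 = -1·-4 + 0·4 + 0·-2 + -1·-1 = 5
  a_11 = -1·5 + 0·-4 + 0·4 + -1·-2 = -3
  a_12 = -1·-3 + 0·5 + 0·-4 + -1·4 = -1
  a_13 = -1·-1 + 0·-3 + 0·5 + -1·-4 = 5
  a_14 = -1·5 + 0·-1 + 0·-3 + -1·5 = -10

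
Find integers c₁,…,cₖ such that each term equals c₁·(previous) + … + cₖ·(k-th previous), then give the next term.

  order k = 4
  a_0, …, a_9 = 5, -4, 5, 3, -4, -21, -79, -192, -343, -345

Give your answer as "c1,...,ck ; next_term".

3,-2,-3,-3 ; 464

  a_4 = 3·3 + -2·5 + -3·-4 + -3·5 = -4
  a_5 = 3·-4 + -2·3 + -3·5 + -3·-4 = -21
  a_6 = 3·-21 + -2·-4 + -3·3 + -3·5 = -79
  a_7 = 3·-79 + -2·-21 + -3·-4 + -3·3 = -192
  a_8 = 3·-192 + -2·-79 + -3·-21 + -3·-4 = -343
  a_9 = 3·-343 + -2·-192 + -3·-79 + -3·-21 = -345
  a_10 = 3·-345 + -2·-343 + -3·-192 + -3·-79 = 464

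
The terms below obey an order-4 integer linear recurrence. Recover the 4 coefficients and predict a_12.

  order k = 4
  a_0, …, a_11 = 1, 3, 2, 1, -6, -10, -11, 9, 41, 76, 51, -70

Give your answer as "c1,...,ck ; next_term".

  a_4 = 2·1 + -1·2 + -3·3 + 3·1 = -6
  a_5 = 2·-6 + -1·1 + -3·2 + 3·3 = -10
  a_6 = 2·-10 + -1·-6 + -3·1 + 3·2 = -11
  a_7 = 2·-11 + -1·-10 + -3·-6 + 3·1 = 9
  a_8 = 2·9 + -1·-11 + -3·-10 + 3·-6 = 41
  a_9 = 2·41 + -1·9 + -3·-11 + 3·-10 = 76
  a_10 = 2·76 + -1·41 + -3·9 + 3·-11 = 51
  a_11 = 2·51 + -1·76 + -3·41 + 3·9 = -70
  a_12 = 2·-70 + -1·51 + -3·76 + 3·41 = -296

2,-1,-3,3 ; -296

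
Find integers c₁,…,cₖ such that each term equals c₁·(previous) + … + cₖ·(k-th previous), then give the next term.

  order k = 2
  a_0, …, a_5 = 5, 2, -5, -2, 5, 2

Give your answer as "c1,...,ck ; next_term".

0,-1 ; -5

  a_2 = 0·2 + -1·5 = -5
  a_3 = 0·-5 + -1·2 = -2
  a_4 = 0·-2 + -1·-5 = 5
  a_5 = 0·5 + -1·-2 = 2
  a_6 = 0·2 + -1·5 = -5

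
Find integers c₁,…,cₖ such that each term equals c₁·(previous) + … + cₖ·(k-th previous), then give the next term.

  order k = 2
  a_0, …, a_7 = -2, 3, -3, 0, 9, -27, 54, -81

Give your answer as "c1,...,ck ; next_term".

-3,-3 ; 81

  a_2 = -3·3 + -3·-2 = -3
  a_3 = -3·-3 + -3·3 = 0
  a_4 = -3·0 + -3·-3 = 9
  a_5 = -3·9 + -3·0 = -27
  a_6 = -3·-27 + -3·9 = 54
  a_7 = -3·54 + -3·-27 = -81
  a_8 = -3·-81 + -3·54 = 81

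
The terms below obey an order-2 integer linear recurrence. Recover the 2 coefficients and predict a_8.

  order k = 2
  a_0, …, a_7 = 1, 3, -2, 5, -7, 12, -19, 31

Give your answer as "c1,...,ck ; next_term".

  a_2 = -1·3 + 1·1 = -2
  a_3 = -1·-2 + 1·3 = 5
  a_4 = -1·5 + 1·-2 = -7
  a_5 = -1·-7 + 1·5 = 12
  a_6 = -1·12 + 1·-7 = -19
  a_7 = -1·-19 + 1·12 = 31
  a_8 = -1·31 + 1·-19 = -50

-1,1 ; -50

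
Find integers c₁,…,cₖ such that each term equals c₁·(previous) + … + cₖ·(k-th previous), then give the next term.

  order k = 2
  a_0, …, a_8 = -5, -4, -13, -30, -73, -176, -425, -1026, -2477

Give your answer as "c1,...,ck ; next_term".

  a_2 = 2·-4 + 1·-5 = -13
  a_3 = 2·-13 + 1·-4 = -30
  a_4 = 2·-30 + 1·-13 = -73
  a_5 = 2·-73 + 1·-30 = -176
  a_6 = 2·-176 + 1·-73 = -425
  a_7 = 2·-425 + 1·-176 = -1026
  a_8 = 2·-1026 + 1·-425 = -2477
  a_9 = 2·-2477 + 1·-1026 = -5980

2,1 ; -5980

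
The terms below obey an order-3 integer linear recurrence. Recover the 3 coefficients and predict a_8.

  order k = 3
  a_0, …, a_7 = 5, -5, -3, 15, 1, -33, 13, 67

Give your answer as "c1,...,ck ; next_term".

0,-2,1 ; -59

  a_3 = 0·-3 + -2·-5 + 1·5 = 15
  a_4 = 0·15 + -2·-3 + 1·-5 = 1
  a_5 = 0·1 + -2·15 + 1·-3 = -33
  a_6 = 0·-33 + -2·1 + 1·15 = 13
  a_7 = 0·13 + -2·-33 + 1·1 = 67
  a_8 = 0·67 + -2·13 + 1·-33 = -59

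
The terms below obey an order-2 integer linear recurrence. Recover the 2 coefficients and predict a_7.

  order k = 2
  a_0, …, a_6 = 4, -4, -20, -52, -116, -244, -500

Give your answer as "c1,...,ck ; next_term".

  a_2 = 3·-4 + -2·4 = -20
  a_3 = 3·-20 + -2·-4 = -52
  a_4 = 3·-52 + -2·-20 = -116
  a_5 = 3·-116 + -2·-52 = -244
  a_6 = 3·-244 + -2·-116 = -500
  a_7 = 3·-500 + -2·-244 = -1012

3,-2 ; -1012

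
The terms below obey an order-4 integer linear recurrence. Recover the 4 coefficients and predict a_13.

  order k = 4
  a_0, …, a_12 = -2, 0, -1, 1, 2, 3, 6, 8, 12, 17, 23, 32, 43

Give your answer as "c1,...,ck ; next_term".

1,1,0,-1 ; 58

  a_4 = 1·1 + 1·-1 + 0·0 + -1·-2 = 2
  a_5 = 1·2 + 1·1 + 0·-1 + -1·0 = 3
  a_6 = 1·3 + 1·2 + 0·1 + -1·-1 = 6
  a_7 = 1·6 + 1·3 + 0·2 + -1·1 = 8
  a_8 = 1·8 + 1·6 + 0·3 + -1·2 = 12
  a_9 = 1·12 + 1·8 + 0·6 + -1·3 = 17
  a_10 = 1·17 + 1·12 + 0·8 + -1·6 = 23
  a_11 = 1·23 + 1·17 + 0·12 + -1·8 = 32
  a_12 = 1·32 + 1·23 + 0·17 + -1·12 = 43
  a_13 = 1·43 + 1·32 + 0·23 + -1·17 = 58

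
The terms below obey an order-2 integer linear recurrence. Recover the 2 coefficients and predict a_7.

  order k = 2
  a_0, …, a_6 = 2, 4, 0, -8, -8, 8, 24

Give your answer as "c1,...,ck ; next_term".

1,-2 ; 8

  a_2 = 1·4 + -2·2 = 0
  a_3 = 1·0 + -2·4 = -8
  a_4 = 1·-8 + -2·0 = -8
  a_5 = 1·-8 + -2·-8 = 8
  a_6 = 1·8 + -2·-8 = 24
  a_7 = 1·24 + -2·8 = 8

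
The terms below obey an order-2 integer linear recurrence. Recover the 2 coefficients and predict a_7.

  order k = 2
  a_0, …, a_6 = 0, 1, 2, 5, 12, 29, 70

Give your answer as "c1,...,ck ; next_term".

2,1 ; 169

  a_2 = 2·1 + 1·0 = 2
  a_3 = 2·2 + 1·1 = 5
  a_4 = 2·5 + 1·2 = 12
  a_5 = 2·12 + 1·5 = 29
  a_6 = 2·29 + 1·12 = 70
  a_7 = 2·70 + 1·29 = 169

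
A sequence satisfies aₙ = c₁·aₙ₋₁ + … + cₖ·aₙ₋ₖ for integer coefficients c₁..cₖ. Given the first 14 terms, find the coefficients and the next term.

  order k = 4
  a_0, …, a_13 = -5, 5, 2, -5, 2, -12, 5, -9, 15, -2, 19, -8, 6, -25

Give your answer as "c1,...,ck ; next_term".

  a_4 = 0·-5 + 1·2 + -1·5 + -1·-5 = 2
  a_5 = 0·2 + 1·-5 + -1·2 + -1·5 = -12
  a_6 = 0·-12 + 1·2 + -1·-5 + -1·2 = 5
  a_7 = 0·5 + 1·-12 + -1·2 + -1·-5 = -9
  a_8 = 0·-9 + 1·5 + -1·-12 + -1·2 = 15
  a_9 = 0·15 + 1·-9 + -1·5 + -1·-12 = -2
  a_10 = 0·-2 + 1·15 + -1·-9 + -1·5 = 19
  a_11 = 0·19 + 1·-2 + -1·15 + -1·-9 = -8
  a_12 = 0·-8 + 1·19 + -1·-2 + -1·15 = 6
  a_13 = 0·6 + 1·-8 + -1·19 + -1·-2 = -25
  a_14 = 0·-25 + 1·6 + -1·-8 + -1·19 = -5

0,1,-1,-1 ; -5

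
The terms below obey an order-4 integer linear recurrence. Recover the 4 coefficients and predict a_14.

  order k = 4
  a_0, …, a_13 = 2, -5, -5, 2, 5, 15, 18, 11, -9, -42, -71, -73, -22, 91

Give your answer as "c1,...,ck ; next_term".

  a_4 = 1·2 + 0·-5 + -1·-5 + -1·2 = 5
  a_5 = 1·5 + 0·2 + -1·-5 + -1·-5 = 15
  a_6 = 1·15 + 0·5 + -1·2 + -1·-5 = 18
  a_7 = 1·18 + 0·15 + -1·5 + -1·2 = 11
  a_8 = 1·11 + 0·18 + -1·15 + -1·5 = -9
  a_9 = 1·-9 + 0·11 + -1·18 + -1·15 = -42
  a_10 = 1·-42 + 0·-9 + -1·11 + -1·18 = -71
  a_11 = 1·-71 + 0·-42 + -1·-9 + -1·11 = -73
  a_12 = 1·-73 + 0·-71 + -1·-42 + -1·-9 = -22
  a_13 = 1·-22 + 0·-73 + -1·-71 + -1·-42 = 91
  a_14 = 1·91 + 0·-22 + -1·-73 + -1·-71 = 235

1,0,-1,-1 ; 235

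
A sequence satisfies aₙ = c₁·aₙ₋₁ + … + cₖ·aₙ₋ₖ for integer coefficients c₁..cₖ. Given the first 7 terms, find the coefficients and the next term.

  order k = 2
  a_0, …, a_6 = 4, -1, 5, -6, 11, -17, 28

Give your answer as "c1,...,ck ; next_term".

  a_2 = -1·-1 + 1·4 = 5
  a_3 = -1·5 + 1·-1 = -6
  a_4 = -1·-6 + 1·5 = 11
  a_5 = -1·11 + 1·-6 = -17
  a_6 = -1·-17 + 1·11 = 28
  a_7 = -1·28 + 1·-17 = -45

-1,1 ; -45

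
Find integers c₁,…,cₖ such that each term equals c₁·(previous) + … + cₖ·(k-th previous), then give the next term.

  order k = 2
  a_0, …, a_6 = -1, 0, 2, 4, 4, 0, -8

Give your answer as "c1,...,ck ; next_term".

2,-2 ; -16

  a_2 = 2·0 + -2·-1 = 2
  a_3 = 2·2 + -2·0 = 4
  a_4 = 2·4 + -2·2 = 4
  a_5 = 2·4 + -2·4 = 0
  a_6 = 2·0 + -2·4 = -8
  a_7 = 2·-8 + -2·0 = -16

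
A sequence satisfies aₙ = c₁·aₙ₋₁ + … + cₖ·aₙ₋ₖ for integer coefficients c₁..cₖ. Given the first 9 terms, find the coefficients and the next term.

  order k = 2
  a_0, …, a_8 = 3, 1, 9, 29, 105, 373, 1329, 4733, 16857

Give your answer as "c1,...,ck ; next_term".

  a_2 = 3·1 + 2·3 = 9
  a_3 = 3·9 + 2·1 = 29
  a_4 = 3·29 + 2·9 = 105
  a_5 = 3·105 + 2·29 = 373
  a_6 = 3·373 + 2·105 = 1329
  a_7 = 3·1329 + 2·373 = 4733
  a_8 = 3·4733 + 2·1329 = 16857
  a_9 = 3·16857 + 2·4733 = 60037

3,2 ; 60037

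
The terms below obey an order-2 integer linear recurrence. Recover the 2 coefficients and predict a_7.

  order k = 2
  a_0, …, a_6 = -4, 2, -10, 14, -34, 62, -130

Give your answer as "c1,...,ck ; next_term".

  a_2 = -1·2 + 2·-4 = -10
  a_3 = -1·-10 + 2·2 = 14
  a_4 = -1·14 + 2·-10 = -34
  a_5 = -1·-34 + 2·14 = 62
  a_6 = -1·62 + 2·-34 = -130
  a_7 = -1·-130 + 2·62 = 254

-1,2 ; 254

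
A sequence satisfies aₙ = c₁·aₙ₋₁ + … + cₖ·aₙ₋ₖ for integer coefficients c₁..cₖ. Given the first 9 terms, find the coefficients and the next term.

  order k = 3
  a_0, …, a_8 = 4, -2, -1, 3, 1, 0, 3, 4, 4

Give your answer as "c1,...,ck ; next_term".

1,0,1 ; 7

  a_3 = 1·-1 + 0·-2 + 1·4 = 3
  a_4 = 1·3 + 0·-1 + 1·-2 = 1
  a_5 = 1·1 + 0·3 + 1·-1 = 0
  a_6 = 1·0 + 0·1 + 1·3 = 3
  a_7 = 1·3 + 0·0 + 1·1 = 4
  a_8 = 1·4 + 0·3 + 1·0 = 4
  a_9 = 1·4 + 0·4 + 1·3 = 7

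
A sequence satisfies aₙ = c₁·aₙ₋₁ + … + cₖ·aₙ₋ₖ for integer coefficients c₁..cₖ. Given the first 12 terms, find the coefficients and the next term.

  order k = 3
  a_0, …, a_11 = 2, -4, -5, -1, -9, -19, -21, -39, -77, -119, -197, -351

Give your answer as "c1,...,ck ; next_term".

  a_3 = 1·-5 + 0·-4 + 2·2 = -1
  a_4 = 1·-1 + 0·-5 + 2·-4 = -9
  a_5 = 1·-9 + 0·-1 + 2·-5 = -19
  a_6 = 1·-19 + 0·-9 + 2·-1 = -21
  a_7 = 1·-21 + 0·-19 + 2·-9 = -39
  a_8 = 1·-39 + 0·-21 + 2·-19 = -77
  a_9 = 1·-77 + 0·-39 + 2·-21 = -119
  a_10 = 1·-119 + 0·-77 + 2·-39 = -197
  a_11 = 1·-197 + 0·-119 + 2·-77 = -351
  a_12 = 1·-351 + 0·-197 + 2·-119 = -589

1,0,2 ; -589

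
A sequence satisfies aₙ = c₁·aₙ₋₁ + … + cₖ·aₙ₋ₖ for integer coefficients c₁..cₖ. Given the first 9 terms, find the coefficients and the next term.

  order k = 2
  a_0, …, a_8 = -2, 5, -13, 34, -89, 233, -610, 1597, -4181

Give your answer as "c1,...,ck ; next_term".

-3,-1 ; 10946

  a_2 = -3·5 + -1·-2 = -13
  a_3 = -3·-13 + -1·5 = 34
  a_4 = -3·34 + -1·-13 = -89
  a_5 = -3·-89 + -1·34 = 233
  a_6 = -3·233 + -1·-89 = -610
  a_7 = -3·-610 + -1·233 = 1597
  a_8 = -3·1597 + -1·-610 = -4181
  a_9 = -3·-4181 + -1·1597 = 10946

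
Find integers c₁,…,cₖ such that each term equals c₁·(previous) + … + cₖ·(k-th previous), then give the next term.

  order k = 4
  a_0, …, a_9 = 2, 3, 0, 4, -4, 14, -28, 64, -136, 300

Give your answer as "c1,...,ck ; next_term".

-2,0,0,2 ; -656

  a_4 = -2·4 + 0·0 + 0·3 + 2·2 = -4
  a_5 = -2·-4 + 0·4 + 0·0 + 2·3 = 14
  a_6 = -2·14 + 0·-4 + 0·4 + 2·0 = -28
  a_7 = -2·-28 + 0·14 + 0·-4 + 2·4 = 64
  a_8 = -2·64 + 0·-28 + 0·14 + 2·-4 = -136
  a_9 = -2·-136 + 0·64 + 0·-28 + 2·14 = 300
  a_10 = -2·300 + 0·-136 + 0·64 + 2·-28 = -656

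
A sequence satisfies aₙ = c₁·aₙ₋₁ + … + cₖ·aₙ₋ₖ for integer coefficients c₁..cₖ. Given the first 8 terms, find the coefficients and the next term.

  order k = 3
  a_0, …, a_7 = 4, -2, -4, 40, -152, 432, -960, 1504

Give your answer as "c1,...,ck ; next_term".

-4,-4,4 ; -448

  a_3 = -4·-4 + -4·-2 + 4·4 = 40
  a_4 = -4·40 + -4·-4 + 4·-2 = -152
  a_5 = -4·-152 + -4·40 + 4·-4 = 432
  a_6 = -4·432 + -4·-152 + 4·40 = -960
  a_7 = -4·-960 + -4·432 + 4·-152 = 1504
  a_8 = -4·1504 + -4·-960 + 4·432 = -448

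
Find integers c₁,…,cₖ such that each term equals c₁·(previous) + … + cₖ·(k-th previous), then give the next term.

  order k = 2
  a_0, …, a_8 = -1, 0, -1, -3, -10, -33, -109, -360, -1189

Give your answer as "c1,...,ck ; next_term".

  a_2 = 3·0 + 1·-1 = -1
  a_3 = 3·-1 + 1·0 = -3
  a_4 = 3·-3 + 1·-1 = -10
  a_5 = 3·-10 + 1·-3 = -33
  a_6 = 3·-33 + 1·-10 = -109
  a_7 = 3·-109 + 1·-33 = -360
  a_8 = 3·-360 + 1·-109 = -1189
  a_9 = 3·-1189 + 1·-360 = -3927

3,1 ; -3927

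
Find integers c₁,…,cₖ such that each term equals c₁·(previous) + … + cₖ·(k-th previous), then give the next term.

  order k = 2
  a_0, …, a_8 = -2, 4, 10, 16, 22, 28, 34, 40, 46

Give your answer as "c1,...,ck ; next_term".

2,-1 ; 52

  a_2 = 2·4 + -1·-2 = 10
  a_3 = 2·10 + -1·4 = 16
  a_4 = 2·16 + -1·10 = 22
  a_5 = 2·22 + -1·16 = 28
  a_6 = 2·28 + -1·22 = 34
  a_7 = 2·34 + -1·28 = 40
  a_8 = 2·40 + -1·34 = 46
  a_9 = 2·46 + -1·40 = 52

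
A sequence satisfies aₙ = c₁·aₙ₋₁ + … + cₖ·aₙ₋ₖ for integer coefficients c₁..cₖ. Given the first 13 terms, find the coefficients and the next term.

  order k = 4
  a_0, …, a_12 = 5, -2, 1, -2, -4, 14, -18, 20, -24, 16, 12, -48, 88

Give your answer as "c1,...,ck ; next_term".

  a_4 = -2·-2 + -2·1 + -2·-2 + -2·5 = -4
  a_5 = -2·-4 + -2·-2 + -2·1 + -2·-2 = 14
  a_6 = -2·14 + -2·-4 + -2·-2 + -2·1 = -18
  a_7 = -2·-18 + -2·14 + -2·-4 + -2·-2 = 20
  a_8 = -2·20 + -2·-18 + -2·14 + -2·-4 = -24
  a_9 = -2·-24 + -2·20 + -2·-18 + -2·14 = 16
  a_10 = -2·16 + -2·-24 + -2·20 + -2·-18 = 12
  a_11 = -2·12 + -2·16 + -2·-24 + -2·20 = -48
  a_12 = -2·-48 + -2·12 + -2·16 + -2·-24 = 88
  a_13 = -2·88 + -2·-48 + -2·12 + -2·16 = -136

-2,-2,-2,-2 ; -136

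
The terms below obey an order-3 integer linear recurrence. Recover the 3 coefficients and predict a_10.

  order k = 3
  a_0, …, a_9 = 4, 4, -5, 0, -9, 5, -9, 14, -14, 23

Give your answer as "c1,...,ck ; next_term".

  a_3 = 0·-5 + 1·4 + -1·4 = 0
  a_4 = 0·0 + 1·-5 + -1·4 = -9
  a_5 = 0·-9 + 1·0 + -1·-5 = 5
  a_6 = 0·5 + 1·-9 + -1·0 = -9
  a_7 = 0·-9 + 1·5 + -1·-9 = 14
  a_8 = 0·14 + 1·-9 + -1·5 = -14
  a_9 = 0·-14 + 1·14 + -1·-9 = 23
  a_10 = 0·23 + 1·-14 + -1·14 = -28

0,1,-1 ; -28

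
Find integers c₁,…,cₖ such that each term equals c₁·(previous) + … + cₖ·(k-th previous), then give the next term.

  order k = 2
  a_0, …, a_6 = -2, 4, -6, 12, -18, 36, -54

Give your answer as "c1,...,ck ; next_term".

  a_2 = 0·4 + 3·-2 = -6
  a_3 = 0·-6 + 3·4 = 12
  a_4 = 0·12 + 3·-6 = -18
  a_5 = 0·-18 + 3·12 = 36
  a_6 = 0·36 + 3·-18 = -54
  a_7 = 0·-54 + 3·36 = 108

0,3 ; 108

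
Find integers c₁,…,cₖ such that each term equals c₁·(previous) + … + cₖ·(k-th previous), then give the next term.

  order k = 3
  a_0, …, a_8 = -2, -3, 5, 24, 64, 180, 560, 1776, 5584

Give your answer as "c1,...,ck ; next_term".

4,-4,4 ; 17472

  a_3 = 4·5 + -4·-3 + 4·-2 = 24
  a_4 = 4·24 + -4·5 + 4·-3 = 64
  a_5 = 4·64 + -4·24 + 4·5 = 180
  a_6 = 4·180 + -4·64 + 4·24 = 560
  a_7 = 4·560 + -4·180 + 4·64 = 1776
  a_8 = 4·1776 + -4·560 + 4·180 = 5584
  a_9 = 4·5584 + -4·1776 + 4·560 = 17472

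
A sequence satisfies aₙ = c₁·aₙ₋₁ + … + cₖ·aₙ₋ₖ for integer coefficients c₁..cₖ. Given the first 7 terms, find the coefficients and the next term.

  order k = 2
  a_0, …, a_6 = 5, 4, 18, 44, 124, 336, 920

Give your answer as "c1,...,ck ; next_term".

  a_2 = 2·4 + 2·5 = 18
  a_3 = 2·18 + 2·4 = 44
  a_4 = 2·44 + 2·18 = 124
  a_5 = 2·124 + 2·44 = 336
  a_6 = 2·336 + 2·124 = 920
  a_7 = 2·920 + 2·336 = 2512

2,2 ; 2512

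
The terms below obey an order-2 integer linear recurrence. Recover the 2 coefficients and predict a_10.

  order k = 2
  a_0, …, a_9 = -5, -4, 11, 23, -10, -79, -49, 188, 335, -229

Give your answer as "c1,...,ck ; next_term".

1,-3 ; -1234

  a_2 = 1·-4 + -3·-5 = 11
  a_3 = 1·11 + -3·-4 = 23
  a_4 = 1·23 + -3·11 = -10
  a_5 = 1·-10 + -3·23 = -79
  a_6 = 1·-79 + -3·-10 = -49
  a_7 = 1·-49 + -3·-79 = 188
  a_8 = 1·188 + -3·-49 = 335
  a_9 = 1·335 + -3·188 = -229
  a_10 = 1·-229 + -3·335 = -1234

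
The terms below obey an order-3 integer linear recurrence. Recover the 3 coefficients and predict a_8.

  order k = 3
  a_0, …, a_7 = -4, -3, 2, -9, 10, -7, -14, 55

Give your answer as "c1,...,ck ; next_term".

-2,-1,2 ; -110

  a_3 = -2·2 + -1·-3 + 2·-4 = -9
  a_4 = -2·-9 + -1·2 + 2·-3 = 10
  a_5 = -2·10 + -1·-9 + 2·2 = -7
  a_6 = -2·-7 + -1·10 + 2·-9 = -14
  a_7 = -2·-14 + -1·-7 + 2·10 = 55
  a_8 = -2·55 + -1·-14 + 2·-7 = -110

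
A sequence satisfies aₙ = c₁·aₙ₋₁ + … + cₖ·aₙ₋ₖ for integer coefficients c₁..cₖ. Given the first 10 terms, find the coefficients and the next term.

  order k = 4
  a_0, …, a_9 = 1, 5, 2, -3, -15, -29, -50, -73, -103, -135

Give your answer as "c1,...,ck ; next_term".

2,0,-2,1 ; -174

  a_4 = 2·-3 + 0·2 + -2·5 + 1·1 = -15
  a_5 = 2·-15 + 0·-3 + -2·2 + 1·5 = -29
  a_6 = 2·-29 + 0·-15 + -2·-3 + 1·2 = -50
  a_7 = 2·-50 + 0·-29 + -2·-15 + 1·-3 = -73
  a_8 = 2·-73 + 0·-50 + -2·-29 + 1·-15 = -103
  a_9 = 2·-103 + 0·-73 + -2·-50 + 1·-29 = -135
  a_10 = 2·-135 + 0·-103 + -2·-73 + 1·-50 = -174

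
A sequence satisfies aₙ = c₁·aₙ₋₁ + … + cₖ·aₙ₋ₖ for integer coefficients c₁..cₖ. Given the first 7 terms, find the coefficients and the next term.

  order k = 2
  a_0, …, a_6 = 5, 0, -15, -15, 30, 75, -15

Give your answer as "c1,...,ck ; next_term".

1,-3 ; -240

  a_2 = 1·0 + -3·5 = -15
  a_3 = 1·-15 + -3·0 = -15
  a_4 = 1·-15 + -3·-15 = 30
  a_5 = 1·30 + -3·-15 = 75
  a_6 = 1·75 + -3·30 = -15
  a_7 = 1·-15 + -3·75 = -240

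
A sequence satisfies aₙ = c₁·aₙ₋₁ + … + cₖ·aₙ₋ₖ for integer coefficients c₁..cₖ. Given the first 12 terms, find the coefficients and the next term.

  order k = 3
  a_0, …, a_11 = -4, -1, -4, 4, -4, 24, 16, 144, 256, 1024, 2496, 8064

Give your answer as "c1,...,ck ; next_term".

2,4,-4 ; 22016

  a_3 = 2·-4 + 4·-1 + -4·-4 = 4
  a_4 = 2·4 + 4·-4 + -4·-1 = -4
  a_5 = 2·-4 + 4·4 + -4·-4 = 24
  a_6 = 2·24 + 4·-4 + -4·4 = 16
  a_7 = 2·16 + 4·24 + -4·-4 = 144
  a_8 = 2·144 + 4·16 + -4·24 = 256
  a_9 = 2·256 + 4·144 + -4·16 = 1024
  a_10 = 2·1024 + 4·256 + -4·144 = 2496
  a_11 = 2·2496 + 4·1024 + -4·256 = 8064
  a_12 = 2·8064 + 4·2496 + -4·1024 = 22016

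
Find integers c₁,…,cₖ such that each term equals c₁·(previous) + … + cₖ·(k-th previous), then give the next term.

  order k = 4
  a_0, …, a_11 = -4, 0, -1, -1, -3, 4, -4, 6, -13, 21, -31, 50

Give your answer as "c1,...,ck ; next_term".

-1,0,-1,1 ; -84

  a_4 = -1·-1 + 0·-1 + -1·0 + 1·-4 = -3
  a_5 = -1·-3 + 0·-1 + -1·-1 + 1·0 = 4
  a_6 = -1·4 + 0·-3 + -1·-1 + 1·-1 = -4
  a_7 = -1·-4 + 0·4 + -1·-3 + 1·-1 = 6
  a_8 = -1·6 + 0·-4 + -1·4 + 1·-3 = -13
  a_9 = -1·-13 + 0·6 + -1·-4 + 1·4 = 21
  a_10 = -1·21 + 0·-13 + -1·6 + 1·-4 = -31
  a_11 = -1·-31 + 0·21 + -1·-13 + 1·6 = 50
  a_12 = -1·50 + 0·-31 + -1·21 + 1·-13 = -84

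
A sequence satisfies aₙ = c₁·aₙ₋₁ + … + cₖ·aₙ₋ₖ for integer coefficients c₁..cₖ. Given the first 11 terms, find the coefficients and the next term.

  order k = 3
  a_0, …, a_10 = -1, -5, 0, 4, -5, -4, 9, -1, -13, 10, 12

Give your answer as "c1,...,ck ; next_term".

  a_3 = 0·0 + -1·-5 + 1·-1 = 4
  a_4 = 0·4 + -1·0 + 1·-5 = -5
  a_5 = 0·-5 + -1·4 + 1·0 = -4
  a_6 = 0·-4 + -1·-5 + 1·4 = 9
  a_7 = 0·9 + -1·-4 + 1·-5 = -1
  a_8 = 0·-1 + -1·9 + 1·-4 = -13
  a_9 = 0·-13 + -1·-1 + 1·9 = 10
  a_10 = 0·10 + -1·-13 + 1·-1 = 12
  a_11 = 0·12 + -1·10 + 1·-13 = -23

0,-1,1 ; -23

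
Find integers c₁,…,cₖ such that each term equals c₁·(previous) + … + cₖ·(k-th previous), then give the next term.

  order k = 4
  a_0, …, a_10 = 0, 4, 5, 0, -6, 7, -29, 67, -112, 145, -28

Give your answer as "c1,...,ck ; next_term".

  a_4 = -3·0 + -2·5 + 1·4 + -4·0 = -6
  a_5 = -3·-6 + -2·0 + 1·5 + -4·4 = 7
  a_6 = -3·7 + -2·-6 + 1·0 + -4·5 = -29
  a_7 = -3·-29 + -2·7 + 1·-6 + -4·0 = 67
  a_8 = -3·67 + -2·-29 + 1·7 + -4·-6 = -112
  a_9 = -3·-112 + -2·67 + 1·-29 + -4·7 = 145
  a_10 = -3·145 + -2·-112 + 1·67 + -4·-29 = -28
  a_11 = -3·-28 + -2·145 + 1·-112 + -4·67 = -586

-3,-2,1,-4 ; -586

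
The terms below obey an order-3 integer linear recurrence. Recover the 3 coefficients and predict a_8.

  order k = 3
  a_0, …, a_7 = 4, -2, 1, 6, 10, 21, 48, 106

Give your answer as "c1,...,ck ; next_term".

  a_3 = 2·1 + 0·-2 + 1·4 = 6
  a_4 = 2·6 + 0·1 + 1·-2 = 10
  a_5 = 2·10 + 0·6 + 1·1 = 21
  a_6 = 2·21 + 0·10 + 1·6 = 48
  a_7 = 2·48 + 0·21 + 1·10 = 106
  a_8 = 2·106 + 0·48 + 1·21 = 233

2,0,1 ; 233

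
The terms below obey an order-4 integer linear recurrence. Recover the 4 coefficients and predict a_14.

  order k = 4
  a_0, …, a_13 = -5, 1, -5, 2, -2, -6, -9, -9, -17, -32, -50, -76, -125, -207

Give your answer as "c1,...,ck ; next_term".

  a_4 = 1·2 + 0·-5 + 1·1 + 1·-5 = -2
  a_5 = 1·-2 + 0·2 + 1·-5 + 1·1 = -6
  a_6 = 1·-6 + 0·-2 + 1·2 + 1·-5 = -9
  a_7 = 1·-9 + 0·-6 + 1·-2 + 1·2 = -9
  a_8 = 1·-9 + 0·-9 + 1·-6 + 1·-2 = -17
  a_9 = 1·-17 + 0·-9 + 1·-9 + 1·-6 = -32
  a_10 = 1·-32 + 0·-17 + 1·-9 + 1·-9 = -50
  a_11 = 1·-50 + 0·-32 + 1·-17 + 1·-9 = -76
  a_12 = 1·-76 + 0·-50 + 1·-32 + 1·-17 = -125
  a_13 = 1·-125 + 0·-76 + 1·-50 + 1·-32 = -207
  a_14 = 1·-207 + 0·-125 + 1·-76 + 1·-50 = -333

1,0,1,1 ; -333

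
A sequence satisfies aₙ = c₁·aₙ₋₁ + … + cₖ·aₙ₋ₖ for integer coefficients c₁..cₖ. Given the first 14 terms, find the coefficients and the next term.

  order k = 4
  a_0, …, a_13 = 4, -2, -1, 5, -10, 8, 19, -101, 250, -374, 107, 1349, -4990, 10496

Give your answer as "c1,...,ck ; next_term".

-3,-3,3,2 ; -12257

  a_4 = -3·5 + -3·-1 + 3·-2 + 2·4 = -10
  a_5 = -3·-10 + -3·5 + 3·-1 + 2·-2 = 8
  a_6 = -3·8 + -3·-10 + 3·5 + 2·-1 = 19
  a_7 = -3·19 + -3·8 + 3·-10 + 2·5 = -101
  a_8 = -3·-101 + -3·19 + 3·8 + 2·-10 = 250
  a_9 = -3·250 + -3·-101 + 3·19 + 2·8 = -374
  a_10 = -3·-374 + -3·250 + 3·-101 + 2·19 = 107
  a_11 = -3·107 + -3·-374 + 3·250 + 2·-101 = 1349
  a_12 = -3·1349 + -3·107 + 3·-374 + 2·250 = -4990
  a_13 = -3·-4990 + -3·1349 + 3·107 + 2·-374 = 10496
  a_14 = -3·10496 + -3·-4990 + 3·1349 + 2·107 = -12257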